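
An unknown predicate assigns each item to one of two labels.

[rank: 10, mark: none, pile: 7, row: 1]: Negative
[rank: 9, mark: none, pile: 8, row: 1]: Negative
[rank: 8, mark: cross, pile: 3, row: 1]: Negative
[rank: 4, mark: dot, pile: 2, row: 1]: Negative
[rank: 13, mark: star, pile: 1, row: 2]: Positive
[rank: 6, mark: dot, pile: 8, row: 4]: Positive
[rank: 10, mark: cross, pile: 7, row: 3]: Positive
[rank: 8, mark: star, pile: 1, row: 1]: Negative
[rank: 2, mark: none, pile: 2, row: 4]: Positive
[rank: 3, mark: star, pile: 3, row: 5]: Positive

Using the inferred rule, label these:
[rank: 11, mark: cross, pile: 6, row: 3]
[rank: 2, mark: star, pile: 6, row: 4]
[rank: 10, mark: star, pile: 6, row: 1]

Positive, Positive, Negative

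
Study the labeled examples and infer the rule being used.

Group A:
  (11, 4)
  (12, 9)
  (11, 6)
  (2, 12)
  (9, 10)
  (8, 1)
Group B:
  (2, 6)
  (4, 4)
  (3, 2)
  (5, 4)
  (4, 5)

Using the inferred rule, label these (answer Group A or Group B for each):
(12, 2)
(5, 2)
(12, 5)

The distinguishing property — max ≥ 8 — holds for all the 'Group A' cases and none of the 'Group B' cases.
(12, 2): max 12, satisfies this → Group A. (5, 2): max 5, fails this test → Group B. (12, 5): max 12, satisfies this → Group A.

Group A, Group B, Group A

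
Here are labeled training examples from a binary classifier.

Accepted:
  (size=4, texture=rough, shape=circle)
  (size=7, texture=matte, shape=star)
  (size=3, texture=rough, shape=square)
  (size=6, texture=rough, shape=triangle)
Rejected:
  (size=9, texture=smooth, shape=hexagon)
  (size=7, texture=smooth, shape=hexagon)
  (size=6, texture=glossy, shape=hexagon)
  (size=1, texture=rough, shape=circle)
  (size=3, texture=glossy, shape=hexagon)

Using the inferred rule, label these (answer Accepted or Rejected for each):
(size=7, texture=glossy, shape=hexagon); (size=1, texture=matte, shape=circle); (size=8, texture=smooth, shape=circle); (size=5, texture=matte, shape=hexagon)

Rejected, Rejected, Accepted, Rejected

The distinguishing property — shape is not hexagon AND size ≥ 3 — holds for all the 'Accepted' cases and none of the 'Rejected' cases.
(size=7, texture=glossy, shape=hexagon): shape is hexagon, size = 7, doesn't match → Rejected. (size=1, texture=matte, shape=circle): shape is circle, size = 1, doesn't match → Rejected. (size=8, texture=smooth, shape=circle): shape is circle, size = 8, qualifies → Accepted. (size=5, texture=matte, shape=hexagon): shape is hexagon, size = 5, doesn't match → Rejected.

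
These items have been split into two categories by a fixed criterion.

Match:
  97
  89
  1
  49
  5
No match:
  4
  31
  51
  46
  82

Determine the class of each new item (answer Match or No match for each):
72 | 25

One predicate separates the groups cleanly: ≡ 1 (mod 4).
72: 72 mod 4 = 0, fails this test → No match. 25: 25 mod 4 = 1, passes → Match.

No match, Match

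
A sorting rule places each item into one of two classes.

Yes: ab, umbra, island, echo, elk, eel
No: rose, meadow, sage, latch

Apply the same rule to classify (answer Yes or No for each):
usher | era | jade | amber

'Yes' ⟺ starts with a vowel.
usher — starts with 'u', hence Yes.
era — starts with 'e', hence Yes.
jade — starts with 'j', hence No.
amber — starts with 'a', hence Yes.

Yes, Yes, No, Yes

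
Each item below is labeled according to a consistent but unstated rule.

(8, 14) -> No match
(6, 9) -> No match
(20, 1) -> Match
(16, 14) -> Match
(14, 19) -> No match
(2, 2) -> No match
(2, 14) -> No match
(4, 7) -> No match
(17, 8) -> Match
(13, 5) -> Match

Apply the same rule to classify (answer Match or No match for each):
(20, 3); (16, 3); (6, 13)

Match, Match, No match

The rule appears to be: first > second.
(20, 3): 20 > 3 — meets the rule, so Match. (16, 3): 16 > 3 — meets the rule, so Match. (6, 13): 6 < 13 — fails this test, so No match.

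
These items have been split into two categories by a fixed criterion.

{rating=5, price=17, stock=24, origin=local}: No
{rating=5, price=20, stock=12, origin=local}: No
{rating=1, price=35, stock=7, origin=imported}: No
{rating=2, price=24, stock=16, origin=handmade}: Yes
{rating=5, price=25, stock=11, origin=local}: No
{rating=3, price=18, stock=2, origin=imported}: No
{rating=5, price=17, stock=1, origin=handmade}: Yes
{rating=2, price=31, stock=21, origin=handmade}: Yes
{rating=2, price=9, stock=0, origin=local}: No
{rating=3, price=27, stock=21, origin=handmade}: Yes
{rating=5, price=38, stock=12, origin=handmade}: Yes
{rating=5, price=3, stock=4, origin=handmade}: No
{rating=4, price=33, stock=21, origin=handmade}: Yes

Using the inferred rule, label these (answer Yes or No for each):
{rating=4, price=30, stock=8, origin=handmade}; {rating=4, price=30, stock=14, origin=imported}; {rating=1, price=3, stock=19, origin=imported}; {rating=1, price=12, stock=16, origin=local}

Yes, No, No, No

The pattern is that an item is 'Yes' exactly when: origin is handmade AND price ≥ 9.
{rating=4, price=30, stock=8, origin=handmade} → origin is handmade, price = 30 → Yes. {rating=4, price=30, stock=14, origin=imported} → origin is imported, price = 30 → No. {rating=1, price=3, stock=19, origin=imported} → origin is imported, price = 3 → No. {rating=1, price=12, stock=16, origin=local} → origin is local, price = 12 → No.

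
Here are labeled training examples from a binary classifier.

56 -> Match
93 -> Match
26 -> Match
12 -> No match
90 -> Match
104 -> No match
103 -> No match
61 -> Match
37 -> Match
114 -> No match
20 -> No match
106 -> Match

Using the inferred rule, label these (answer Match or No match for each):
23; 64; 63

No match, Match, Match

The rule appears to be: digit sum ≥ 7.
23: No match (digit sum 2+3 = 5). 64: Match (digit sum 6+4 = 10). 63: Match (digit sum 6+3 = 9).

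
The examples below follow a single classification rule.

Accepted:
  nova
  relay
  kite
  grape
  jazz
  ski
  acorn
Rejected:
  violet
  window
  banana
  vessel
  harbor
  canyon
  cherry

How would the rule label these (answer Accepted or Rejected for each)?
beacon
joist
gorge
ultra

'Accepted' ⟺ length ≤ 5.
beacon — length 6, hence Rejected. joist — length 5, hence Accepted. gorge — length 5, hence Accepted. ultra — length 5, hence Accepted.

Rejected, Accepted, Accepted, Accepted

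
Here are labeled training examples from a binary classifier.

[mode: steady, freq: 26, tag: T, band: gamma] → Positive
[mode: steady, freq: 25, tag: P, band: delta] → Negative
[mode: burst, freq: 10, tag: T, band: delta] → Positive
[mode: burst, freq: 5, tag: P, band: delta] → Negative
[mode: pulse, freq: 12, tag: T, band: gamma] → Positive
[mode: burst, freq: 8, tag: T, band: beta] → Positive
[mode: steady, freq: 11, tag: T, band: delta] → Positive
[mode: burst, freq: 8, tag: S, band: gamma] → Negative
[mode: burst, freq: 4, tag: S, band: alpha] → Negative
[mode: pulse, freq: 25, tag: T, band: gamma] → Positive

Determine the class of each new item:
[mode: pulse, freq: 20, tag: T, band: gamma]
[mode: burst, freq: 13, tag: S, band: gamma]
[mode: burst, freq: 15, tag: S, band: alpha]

The rule appears to be: tag is T.
[mode: pulse, freq: 20, tag: T, band: gamma]: tag is T, qualifies → Positive. [mode: burst, freq: 13, tag: S, band: gamma]: tag is S, does not satisfy this → Negative. [mode: burst, freq: 15, tag: S, band: alpha]: tag is S, does not satisfy this → Negative.

Positive, Negative, Negative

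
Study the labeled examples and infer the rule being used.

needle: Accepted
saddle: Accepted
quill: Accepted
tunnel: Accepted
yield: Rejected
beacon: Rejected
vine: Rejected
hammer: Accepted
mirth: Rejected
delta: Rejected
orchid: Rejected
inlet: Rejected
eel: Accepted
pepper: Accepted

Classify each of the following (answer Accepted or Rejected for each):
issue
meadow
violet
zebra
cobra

'Accepted' ⟺ has a double letter.
issue: 'ss' doubled — matches, so Accepted. meadow: no doubled letter — fails the rule, so Rejected. violet: no doubled letter — fails the rule, so Rejected. zebra: no doubled letter — fails the rule, so Rejected. cobra: no doubled letter — fails the rule, so Rejected.

Accepted, Rejected, Rejected, Rejected, Rejected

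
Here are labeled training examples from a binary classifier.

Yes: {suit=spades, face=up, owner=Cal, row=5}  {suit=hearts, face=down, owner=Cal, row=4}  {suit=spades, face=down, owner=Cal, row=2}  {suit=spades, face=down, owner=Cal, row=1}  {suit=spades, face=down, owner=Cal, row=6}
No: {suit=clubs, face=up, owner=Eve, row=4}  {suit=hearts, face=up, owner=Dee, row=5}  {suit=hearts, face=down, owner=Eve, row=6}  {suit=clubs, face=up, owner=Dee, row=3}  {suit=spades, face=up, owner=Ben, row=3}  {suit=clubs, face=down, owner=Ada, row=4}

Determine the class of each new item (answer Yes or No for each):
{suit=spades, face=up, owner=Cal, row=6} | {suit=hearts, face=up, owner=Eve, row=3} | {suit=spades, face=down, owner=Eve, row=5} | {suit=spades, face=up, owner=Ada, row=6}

One predicate separates the groups cleanly: owner is Cal.

Yes, No, No, No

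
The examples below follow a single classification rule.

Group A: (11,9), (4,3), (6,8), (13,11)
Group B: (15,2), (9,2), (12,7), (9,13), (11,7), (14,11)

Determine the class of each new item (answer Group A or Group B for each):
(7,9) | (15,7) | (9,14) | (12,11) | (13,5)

Group A, Group B, Group B, Group A, Group B

Rule: |first − second| ≤ 2. This holds for each 'Group A' example and fails for each 'Group B' one.
(7,9) — |7−9| = 2, hence Group A. (15,7) — |15−7| = 8, hence Group B. (9,14) — |9−14| = 5, hence Group B. (12,11) — |12−11| = 1, hence Group A. (13,5) — |13−5| = 8, hence Group B.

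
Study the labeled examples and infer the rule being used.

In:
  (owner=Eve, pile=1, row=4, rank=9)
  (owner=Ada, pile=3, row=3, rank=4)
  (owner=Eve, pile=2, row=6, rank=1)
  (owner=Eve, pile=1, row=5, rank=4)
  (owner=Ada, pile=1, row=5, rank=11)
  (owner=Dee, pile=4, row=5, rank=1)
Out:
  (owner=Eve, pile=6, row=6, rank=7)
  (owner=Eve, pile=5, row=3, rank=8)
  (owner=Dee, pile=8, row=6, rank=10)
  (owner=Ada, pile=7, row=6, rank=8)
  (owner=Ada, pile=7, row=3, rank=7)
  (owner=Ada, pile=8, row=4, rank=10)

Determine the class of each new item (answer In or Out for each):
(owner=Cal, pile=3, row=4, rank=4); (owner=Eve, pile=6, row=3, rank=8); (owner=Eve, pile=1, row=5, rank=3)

One predicate separates the groups cleanly: pile ≤ 4.
(owner=Cal, pile=3, row=4, rank=4) — pile = 3, hence In. (owner=Eve, pile=6, row=3, rank=8) — pile = 6, hence Out. (owner=Eve, pile=1, row=5, rank=3) — pile = 1, hence In.

In, Out, In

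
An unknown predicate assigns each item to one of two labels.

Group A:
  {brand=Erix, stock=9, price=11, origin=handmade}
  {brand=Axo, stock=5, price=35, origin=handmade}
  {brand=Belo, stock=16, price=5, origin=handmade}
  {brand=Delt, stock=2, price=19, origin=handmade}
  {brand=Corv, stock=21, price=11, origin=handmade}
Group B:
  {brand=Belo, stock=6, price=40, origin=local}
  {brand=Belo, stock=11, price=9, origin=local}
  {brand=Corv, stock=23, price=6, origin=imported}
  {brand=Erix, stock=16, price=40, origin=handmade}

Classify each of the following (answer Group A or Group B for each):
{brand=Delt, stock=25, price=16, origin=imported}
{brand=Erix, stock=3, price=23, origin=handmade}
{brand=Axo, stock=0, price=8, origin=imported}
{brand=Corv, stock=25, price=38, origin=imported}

Group B, Group A, Group B, Group B

'Group A' ⟺ origin is handmade AND price ≤ 35.
{brand=Delt, stock=25, price=16, origin=imported}: origin is imported, price = 16, does not fit → Group B.
{brand=Erix, stock=3, price=23, origin=handmade}: origin is handmade, price = 23, qualifies → Group A.
{brand=Axo, stock=0, price=8, origin=imported}: origin is imported, price = 8, does not fit → Group B.
{brand=Corv, stock=25, price=38, origin=imported}: origin is imported, price = 38, does not fit → Group B.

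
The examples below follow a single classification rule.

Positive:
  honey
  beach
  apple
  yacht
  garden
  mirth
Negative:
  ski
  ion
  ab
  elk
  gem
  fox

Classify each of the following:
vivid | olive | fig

One predicate separates the groups cleanly: length ≥ 5.
Positive: vivid, since length 5. Positive: olive, since length 5. Negative: fig, since length 3.

Positive, Positive, Negative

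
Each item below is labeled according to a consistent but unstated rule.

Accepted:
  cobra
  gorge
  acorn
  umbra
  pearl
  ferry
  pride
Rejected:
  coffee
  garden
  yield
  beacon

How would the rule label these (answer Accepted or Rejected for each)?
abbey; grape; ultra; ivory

Rejected, Accepted, Accepted, Accepted

The distinguishing property — odd length AND contains 'r' — holds for all the 'Accepted' cases and none of the 'Rejected' cases.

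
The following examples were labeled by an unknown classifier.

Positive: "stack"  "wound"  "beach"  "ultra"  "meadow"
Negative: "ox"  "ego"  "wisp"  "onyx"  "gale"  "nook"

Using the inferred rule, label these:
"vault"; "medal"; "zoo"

One predicate separates the groups cleanly: length ≥ 5.
"vault" → length 5 → Positive.
"medal" → length 5 → Positive.
"zoo" → length 3 → Negative.

Positive, Positive, Negative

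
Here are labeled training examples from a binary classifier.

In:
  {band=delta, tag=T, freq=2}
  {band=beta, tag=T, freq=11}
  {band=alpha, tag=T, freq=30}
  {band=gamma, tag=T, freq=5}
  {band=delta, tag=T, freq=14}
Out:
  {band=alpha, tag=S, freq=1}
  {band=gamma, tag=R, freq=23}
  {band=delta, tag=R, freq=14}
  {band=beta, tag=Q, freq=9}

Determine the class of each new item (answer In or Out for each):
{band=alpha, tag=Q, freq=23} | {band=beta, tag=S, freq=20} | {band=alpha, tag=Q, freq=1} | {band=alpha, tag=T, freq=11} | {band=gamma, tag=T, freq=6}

The distinguishing property — tag is T — holds for all the 'In' cases and none of the 'Out' cases.
{band=alpha, tag=Q, freq=23} — tag is Q, hence Out. {band=beta, tag=S, freq=20} — tag is S, hence Out. {band=alpha, tag=Q, freq=1} — tag is Q, hence Out. {band=alpha, tag=T, freq=11} — tag is T, hence In. {band=gamma, tag=T, freq=6} — tag is T, hence In.

Out, Out, Out, In, In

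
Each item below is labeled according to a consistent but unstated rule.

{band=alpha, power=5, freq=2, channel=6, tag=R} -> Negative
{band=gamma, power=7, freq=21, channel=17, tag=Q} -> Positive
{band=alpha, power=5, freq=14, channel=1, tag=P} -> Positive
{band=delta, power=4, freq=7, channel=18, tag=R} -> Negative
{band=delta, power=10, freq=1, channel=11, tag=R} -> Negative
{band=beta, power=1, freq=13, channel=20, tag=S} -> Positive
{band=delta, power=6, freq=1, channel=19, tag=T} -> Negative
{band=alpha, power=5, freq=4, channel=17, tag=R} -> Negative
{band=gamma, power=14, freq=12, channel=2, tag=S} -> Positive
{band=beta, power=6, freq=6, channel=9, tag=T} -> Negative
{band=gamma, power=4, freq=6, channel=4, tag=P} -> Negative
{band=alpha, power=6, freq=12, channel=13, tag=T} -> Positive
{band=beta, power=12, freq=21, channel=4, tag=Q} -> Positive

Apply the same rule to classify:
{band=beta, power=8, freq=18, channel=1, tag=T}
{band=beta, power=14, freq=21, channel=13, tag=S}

Positive, Positive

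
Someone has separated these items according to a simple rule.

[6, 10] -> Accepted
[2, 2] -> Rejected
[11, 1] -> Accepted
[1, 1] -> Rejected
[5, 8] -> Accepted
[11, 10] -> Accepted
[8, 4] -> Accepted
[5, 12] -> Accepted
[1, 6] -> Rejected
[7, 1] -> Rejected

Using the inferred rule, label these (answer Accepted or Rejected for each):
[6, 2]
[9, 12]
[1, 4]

Rejected, Accepted, Rejected

All 'Accepted' examples share one property — sum ≥ 12 — and every 'Rejected' example lacks it.
Rejected: [6, 2], since 6+2 = 8.
Accepted: [9, 12], since 9+12 = 21.
Rejected: [1, 4], since 1+4 = 5.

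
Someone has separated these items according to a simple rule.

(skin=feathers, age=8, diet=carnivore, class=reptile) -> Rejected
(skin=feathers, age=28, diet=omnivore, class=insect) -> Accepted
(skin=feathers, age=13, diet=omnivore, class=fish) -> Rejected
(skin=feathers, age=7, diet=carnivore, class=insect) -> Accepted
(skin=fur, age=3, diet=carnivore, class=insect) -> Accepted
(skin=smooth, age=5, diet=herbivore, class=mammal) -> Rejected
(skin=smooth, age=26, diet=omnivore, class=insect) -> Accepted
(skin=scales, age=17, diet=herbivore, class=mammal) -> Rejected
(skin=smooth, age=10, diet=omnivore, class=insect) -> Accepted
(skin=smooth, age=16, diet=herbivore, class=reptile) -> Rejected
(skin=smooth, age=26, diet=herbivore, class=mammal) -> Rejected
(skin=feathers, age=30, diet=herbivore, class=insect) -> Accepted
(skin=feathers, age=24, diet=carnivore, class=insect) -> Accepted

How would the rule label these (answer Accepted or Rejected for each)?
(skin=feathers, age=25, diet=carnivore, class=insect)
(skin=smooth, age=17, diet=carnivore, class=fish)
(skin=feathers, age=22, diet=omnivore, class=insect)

Accepted, Rejected, Accepted

The pattern is that an item is 'Accepted' exactly when: class is insect.
(skin=feathers, age=25, diet=carnivore, class=insect): Accepted (class is insect). (skin=smooth, age=17, diet=carnivore, class=fish): Rejected (class is fish). (skin=feathers, age=22, diet=omnivore, class=insect): Accepted (class is insect).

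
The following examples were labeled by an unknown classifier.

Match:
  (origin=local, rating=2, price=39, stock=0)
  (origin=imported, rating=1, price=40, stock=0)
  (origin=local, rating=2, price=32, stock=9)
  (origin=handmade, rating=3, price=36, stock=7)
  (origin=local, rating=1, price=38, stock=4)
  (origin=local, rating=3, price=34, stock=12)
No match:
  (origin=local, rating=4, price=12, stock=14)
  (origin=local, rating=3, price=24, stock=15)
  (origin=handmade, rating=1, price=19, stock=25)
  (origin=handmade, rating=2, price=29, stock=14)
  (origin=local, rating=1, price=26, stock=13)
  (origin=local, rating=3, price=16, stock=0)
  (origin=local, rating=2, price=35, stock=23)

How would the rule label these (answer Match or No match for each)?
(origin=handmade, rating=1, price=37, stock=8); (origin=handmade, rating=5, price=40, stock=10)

The distinguishing property — price ≥ 19 AND stock ≤ 12 — holds for all the 'Match' cases and none of the 'No match' cases.

Match, Match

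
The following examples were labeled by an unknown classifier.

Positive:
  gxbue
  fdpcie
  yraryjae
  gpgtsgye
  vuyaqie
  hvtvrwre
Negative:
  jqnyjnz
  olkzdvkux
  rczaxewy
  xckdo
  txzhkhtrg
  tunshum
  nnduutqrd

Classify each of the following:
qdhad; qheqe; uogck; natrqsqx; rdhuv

Negative, Positive, Negative, Negative, Negative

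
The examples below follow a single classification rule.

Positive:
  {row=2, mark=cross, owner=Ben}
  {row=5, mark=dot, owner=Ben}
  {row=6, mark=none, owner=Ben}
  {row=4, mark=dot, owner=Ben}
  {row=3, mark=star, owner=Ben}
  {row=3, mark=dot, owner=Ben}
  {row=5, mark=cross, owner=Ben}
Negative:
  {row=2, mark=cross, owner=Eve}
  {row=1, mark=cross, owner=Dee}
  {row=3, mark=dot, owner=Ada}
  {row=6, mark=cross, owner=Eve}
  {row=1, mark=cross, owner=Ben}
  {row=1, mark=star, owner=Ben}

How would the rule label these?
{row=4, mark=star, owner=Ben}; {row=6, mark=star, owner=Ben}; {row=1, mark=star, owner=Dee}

The rule appears to be: owner is Ben AND row ≥ 2.
{row=4, mark=star, owner=Ben}: owner is Ben, row = 4 — matches, so Positive. {row=6, mark=star, owner=Ben}: owner is Ben, row = 6 — matches, so Positive. {row=1, mark=star, owner=Dee}: owner is Dee, row = 1 — lacks this property, so Negative.

Positive, Positive, Negative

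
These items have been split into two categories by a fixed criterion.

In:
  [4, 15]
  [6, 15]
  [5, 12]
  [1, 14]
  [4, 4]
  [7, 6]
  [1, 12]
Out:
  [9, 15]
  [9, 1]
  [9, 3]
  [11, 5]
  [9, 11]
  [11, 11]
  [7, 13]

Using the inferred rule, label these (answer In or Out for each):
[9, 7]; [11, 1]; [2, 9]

Out, Out, In

'In' ⟺ product is even.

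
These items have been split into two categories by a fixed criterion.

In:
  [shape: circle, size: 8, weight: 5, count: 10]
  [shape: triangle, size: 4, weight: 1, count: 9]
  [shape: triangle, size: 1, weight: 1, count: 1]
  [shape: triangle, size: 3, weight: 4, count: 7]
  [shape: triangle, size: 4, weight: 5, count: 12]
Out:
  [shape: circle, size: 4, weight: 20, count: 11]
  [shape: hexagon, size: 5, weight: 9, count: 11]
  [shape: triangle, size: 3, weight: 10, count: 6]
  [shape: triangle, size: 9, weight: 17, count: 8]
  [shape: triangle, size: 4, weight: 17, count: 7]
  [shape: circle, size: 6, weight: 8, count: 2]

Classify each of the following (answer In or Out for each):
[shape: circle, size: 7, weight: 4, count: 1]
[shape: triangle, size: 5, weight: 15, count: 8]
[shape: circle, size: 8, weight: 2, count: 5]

In, Out, In

Rule: weight ≤ 5. This holds for each 'In' example and fails for each 'Out' one.
[shape: circle, size: 7, weight: 4, count: 1] → weight = 4 → In.
[shape: triangle, size: 5, weight: 15, count: 8] → weight = 15 → Out.
[shape: circle, size: 8, weight: 2, count: 5] → weight = 2 → In.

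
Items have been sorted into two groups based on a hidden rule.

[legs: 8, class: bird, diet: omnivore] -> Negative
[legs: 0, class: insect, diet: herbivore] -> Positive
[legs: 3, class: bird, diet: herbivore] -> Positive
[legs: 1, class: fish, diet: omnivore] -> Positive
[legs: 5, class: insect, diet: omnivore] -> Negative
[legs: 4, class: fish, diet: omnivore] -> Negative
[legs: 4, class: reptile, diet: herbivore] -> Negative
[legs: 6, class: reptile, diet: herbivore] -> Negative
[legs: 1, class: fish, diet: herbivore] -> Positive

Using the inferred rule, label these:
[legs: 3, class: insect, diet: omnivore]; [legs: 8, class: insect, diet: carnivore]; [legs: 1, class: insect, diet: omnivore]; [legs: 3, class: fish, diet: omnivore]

One predicate separates the groups cleanly: legs ≤ 3.
[legs: 3, class: insect, diet: omnivore]: Positive (legs = 3).
[legs: 8, class: insect, diet: carnivore]: Negative (legs = 8).
[legs: 1, class: insect, diet: omnivore]: Positive (legs = 1).
[legs: 3, class: fish, diet: omnivore]: Positive (legs = 3).

Positive, Negative, Positive, Positive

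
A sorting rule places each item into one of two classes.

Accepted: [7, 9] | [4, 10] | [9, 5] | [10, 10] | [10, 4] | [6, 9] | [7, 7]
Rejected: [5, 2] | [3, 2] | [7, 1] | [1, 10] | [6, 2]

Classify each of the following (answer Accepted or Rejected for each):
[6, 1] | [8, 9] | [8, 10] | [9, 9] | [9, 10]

Rule: sum ≥ 14. This holds for each 'Accepted' example and fails for each 'Rejected' one.
Rejected: [6, 1], since 6+1 = 7. Accepted: [8, 9], since 8+9 = 17. Accepted: [8, 10], since 8+10 = 18. Accepted: [9, 9], since 9+9 = 18. Accepted: [9, 10], since 9+10 = 19.

Rejected, Accepted, Accepted, Accepted, Accepted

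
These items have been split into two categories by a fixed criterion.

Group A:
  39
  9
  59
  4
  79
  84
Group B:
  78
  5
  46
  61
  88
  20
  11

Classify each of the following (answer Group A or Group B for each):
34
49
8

Looking at the examples, the only property every 'Group A' case has and every 'Group B' case lacks is: ≡ 4 (mod 5).
34: Group A (34 mod 5 = 4).
49: Group A (49 mod 5 = 4).
8: Group B (8 mod 5 = 3).

Group A, Group A, Group B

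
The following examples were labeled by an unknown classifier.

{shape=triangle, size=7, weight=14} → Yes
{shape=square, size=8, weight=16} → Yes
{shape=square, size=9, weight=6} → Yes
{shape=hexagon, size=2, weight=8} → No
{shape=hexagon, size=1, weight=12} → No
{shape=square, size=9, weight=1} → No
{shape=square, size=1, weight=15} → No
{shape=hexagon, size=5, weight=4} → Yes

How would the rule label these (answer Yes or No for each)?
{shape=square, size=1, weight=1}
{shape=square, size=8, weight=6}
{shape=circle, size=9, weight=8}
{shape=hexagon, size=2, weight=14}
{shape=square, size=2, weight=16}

Rule: size ≥ 5 AND weight ≥ 4. This holds for each 'Yes' example and fails for each 'No' one.
{shape=square, size=1, weight=1} → size = 1, weight = 1 → No.
{shape=square, size=8, weight=6} → size = 8, weight = 6 → Yes.
{shape=circle, size=9, weight=8} → size = 9, weight = 8 → Yes.
{shape=hexagon, size=2, weight=14} → size = 2, weight = 14 → No.
{shape=square, size=2, weight=16} → size = 2, weight = 16 → No.

No, Yes, Yes, No, No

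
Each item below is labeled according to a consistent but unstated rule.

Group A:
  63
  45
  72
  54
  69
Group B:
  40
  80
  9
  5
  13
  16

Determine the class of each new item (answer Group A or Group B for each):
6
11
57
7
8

Rule: multiple of 3 AND at least 13. This holds for each 'Group A' example and fails for each 'Group B' one.
Group B: 6, since 6 = 3·2, 6 < 13.
Group B: 11, since 11 = 3·3 + 2, 11 < 13.
Group A: 57, since 57 = 3·19, 57 ≥ 13.
Group B: 7, since 7 = 3·2 + 1, 7 < 13.
Group B: 8, since 8 = 3·2 + 2, 8 < 13.

Group B, Group B, Group A, Group B, Group B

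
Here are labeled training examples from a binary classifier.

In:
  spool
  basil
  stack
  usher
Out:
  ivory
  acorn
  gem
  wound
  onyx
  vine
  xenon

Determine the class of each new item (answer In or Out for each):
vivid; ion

Every 'In' example satisfies: contains 's'. None of the 'Out' examples do.
vivid: no 's', lacks this property → Out. ion: no 's', lacks this property → Out.

Out, Out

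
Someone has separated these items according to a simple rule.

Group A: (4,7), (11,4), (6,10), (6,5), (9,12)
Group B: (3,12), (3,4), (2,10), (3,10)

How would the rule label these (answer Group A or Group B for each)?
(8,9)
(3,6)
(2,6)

Group A, Group B, Group B

Rule: first ≥ 4. This holds for each 'Group A' example and fails for each 'Group B' one.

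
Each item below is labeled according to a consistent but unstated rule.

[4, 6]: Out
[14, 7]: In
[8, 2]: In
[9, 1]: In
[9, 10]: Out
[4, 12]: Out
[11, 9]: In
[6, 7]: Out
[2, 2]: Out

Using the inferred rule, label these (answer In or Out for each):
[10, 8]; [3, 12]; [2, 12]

In, Out, Out

The common property of the 'In' items is: first > second. No 'Out' item has it.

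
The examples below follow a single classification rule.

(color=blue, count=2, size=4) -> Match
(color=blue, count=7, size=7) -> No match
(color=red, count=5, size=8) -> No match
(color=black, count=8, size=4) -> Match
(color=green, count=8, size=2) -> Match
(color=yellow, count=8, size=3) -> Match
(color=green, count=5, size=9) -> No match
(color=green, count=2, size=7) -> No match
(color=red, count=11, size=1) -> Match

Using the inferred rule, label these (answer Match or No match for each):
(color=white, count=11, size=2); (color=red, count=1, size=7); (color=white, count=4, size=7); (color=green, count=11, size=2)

The classifier is using: size ≤ 4.
(color=white, count=11, size=2): Match (size = 2).
(color=red, count=1, size=7): No match (size = 7).
(color=white, count=4, size=7): No match (size = 7).
(color=green, count=11, size=2): Match (size = 2).

Match, No match, No match, Match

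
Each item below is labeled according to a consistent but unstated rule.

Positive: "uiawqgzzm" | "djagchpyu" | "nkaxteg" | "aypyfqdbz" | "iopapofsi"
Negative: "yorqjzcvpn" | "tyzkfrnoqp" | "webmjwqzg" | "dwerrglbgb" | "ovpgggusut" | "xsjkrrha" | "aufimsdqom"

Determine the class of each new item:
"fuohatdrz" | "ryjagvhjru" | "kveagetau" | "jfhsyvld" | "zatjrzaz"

Positive, Negative, Positive, Negative, Negative

The distinguishing property — odd length AND contains 'a' — holds for all the 'Positive' cases and none of the 'Negative' cases.
"fuohatdrz": length 9, has 'a' — qualifies, so Positive. "ryjagvhjru": length 10, has 'a' — does not fit, so Negative. "kveagetau": length 9, has 'a' — qualifies, so Positive. "jfhsyvld": length 8, no 'a' — does not fit, so Negative. "zatjrzaz": length 8, has 'a' — does not fit, so Negative.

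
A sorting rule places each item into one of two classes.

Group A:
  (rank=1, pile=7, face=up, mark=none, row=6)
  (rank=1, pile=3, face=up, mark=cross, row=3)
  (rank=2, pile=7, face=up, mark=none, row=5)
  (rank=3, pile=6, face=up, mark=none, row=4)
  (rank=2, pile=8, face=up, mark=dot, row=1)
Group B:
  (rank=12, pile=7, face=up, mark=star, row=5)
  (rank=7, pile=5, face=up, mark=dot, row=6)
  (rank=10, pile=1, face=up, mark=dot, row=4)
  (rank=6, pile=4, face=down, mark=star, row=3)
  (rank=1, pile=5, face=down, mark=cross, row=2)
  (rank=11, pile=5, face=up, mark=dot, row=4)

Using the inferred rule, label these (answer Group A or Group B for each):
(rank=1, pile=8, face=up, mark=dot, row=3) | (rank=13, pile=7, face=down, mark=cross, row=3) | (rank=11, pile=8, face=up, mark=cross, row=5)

Every 'Group A' example satisfies: face is up AND rank ≤ 3. None of the 'Group B' examples do.
(rank=1, pile=8, face=up, mark=dot, row=3) → face is up, rank = 1 → Group A.
(rank=13, pile=7, face=down, mark=cross, row=3) → face is down, rank = 13 → Group B.
(rank=11, pile=8, face=up, mark=cross, row=5) → face is up, rank = 11 → Group B.

Group A, Group B, Group B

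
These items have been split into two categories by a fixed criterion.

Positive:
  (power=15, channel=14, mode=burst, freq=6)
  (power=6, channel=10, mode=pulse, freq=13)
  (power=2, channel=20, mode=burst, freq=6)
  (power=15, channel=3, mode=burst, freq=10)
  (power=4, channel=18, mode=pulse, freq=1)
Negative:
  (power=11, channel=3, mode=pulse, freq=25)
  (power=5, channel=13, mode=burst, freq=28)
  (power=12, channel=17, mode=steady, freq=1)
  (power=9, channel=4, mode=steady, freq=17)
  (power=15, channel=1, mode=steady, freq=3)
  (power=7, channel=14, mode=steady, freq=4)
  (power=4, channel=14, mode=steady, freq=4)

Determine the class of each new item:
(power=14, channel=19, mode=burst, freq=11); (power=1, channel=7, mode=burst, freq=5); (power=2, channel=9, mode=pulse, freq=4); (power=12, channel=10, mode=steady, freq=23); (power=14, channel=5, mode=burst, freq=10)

Positive, Positive, Positive, Negative, Positive

The classifier is using: mode is not steady AND freq ≤ 13.
(power=14, channel=19, mode=burst, freq=11): mode is burst, freq = 11 — matches, so Positive. (power=1, channel=7, mode=burst, freq=5): mode is burst, freq = 5 — matches, so Positive. (power=2, channel=9, mode=pulse, freq=4): mode is pulse, freq = 4 — matches, so Positive. (power=12, channel=10, mode=steady, freq=23): mode is steady, freq = 23 — lacks this property, so Negative. (power=14, channel=5, mode=burst, freq=10): mode is burst, freq = 10 — matches, so Positive.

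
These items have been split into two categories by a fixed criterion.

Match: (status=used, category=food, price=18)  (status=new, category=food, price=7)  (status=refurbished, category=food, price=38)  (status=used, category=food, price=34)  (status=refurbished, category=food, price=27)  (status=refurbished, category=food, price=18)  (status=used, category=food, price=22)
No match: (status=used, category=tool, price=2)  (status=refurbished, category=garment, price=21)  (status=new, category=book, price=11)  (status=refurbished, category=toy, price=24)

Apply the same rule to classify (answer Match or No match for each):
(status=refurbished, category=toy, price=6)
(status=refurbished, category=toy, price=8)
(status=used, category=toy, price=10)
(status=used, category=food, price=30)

No match, No match, No match, Match

The distinguishing property — category is food — holds for all the 'Match' cases and none of the 'No match' cases.
(status=refurbished, category=toy, price=6) → category is toy → No match. (status=refurbished, category=toy, price=8) → category is toy → No match. (status=used, category=toy, price=10) → category is toy → No match. (status=used, category=food, price=30) → category is food → Match.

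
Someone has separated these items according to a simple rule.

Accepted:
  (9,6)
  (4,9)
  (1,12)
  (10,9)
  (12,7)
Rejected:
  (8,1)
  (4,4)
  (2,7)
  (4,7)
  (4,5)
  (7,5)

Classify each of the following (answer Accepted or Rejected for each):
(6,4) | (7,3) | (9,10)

Rule: sum ≥ 13. This holds for each 'Accepted' example and fails for each 'Rejected' one.
(6,4) — 6+4 = 10, hence Rejected.
(7,3) — 7+3 = 10, hence Rejected.
(9,10) — 9+10 = 19, hence Accepted.

Rejected, Rejected, Accepted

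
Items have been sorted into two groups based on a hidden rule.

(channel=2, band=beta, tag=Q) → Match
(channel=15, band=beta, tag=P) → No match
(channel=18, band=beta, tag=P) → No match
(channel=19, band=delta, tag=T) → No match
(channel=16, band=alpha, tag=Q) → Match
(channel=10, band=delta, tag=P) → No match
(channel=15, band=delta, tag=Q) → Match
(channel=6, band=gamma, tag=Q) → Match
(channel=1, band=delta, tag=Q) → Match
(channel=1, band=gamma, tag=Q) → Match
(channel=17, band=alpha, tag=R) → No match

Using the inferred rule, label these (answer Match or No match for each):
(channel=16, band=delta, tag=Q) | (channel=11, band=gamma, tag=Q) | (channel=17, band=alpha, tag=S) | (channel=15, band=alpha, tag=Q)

Every 'Match' example satisfies: tag is Q. None of the 'No match' examples do.
(channel=16, band=delta, tag=Q): tag is Q, qualifies → Match. (channel=11, band=gamma, tag=Q): tag is Q, qualifies → Match. (channel=17, band=alpha, tag=S): tag is S, lacks this property → No match. (channel=15, band=alpha, tag=Q): tag is Q, qualifies → Match.

Match, Match, No match, Match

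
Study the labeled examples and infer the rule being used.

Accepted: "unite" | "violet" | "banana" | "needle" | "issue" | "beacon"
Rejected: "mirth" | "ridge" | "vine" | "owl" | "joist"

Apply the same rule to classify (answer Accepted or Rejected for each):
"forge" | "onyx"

Rejected, Rejected

The simplest hypothesis consistent with all the labels is: has ≥ 3 vowels.
"forge": 2 vowels — does not satisfy this, so Rejected.
"onyx": 1 vowel — does not satisfy this, so Rejected.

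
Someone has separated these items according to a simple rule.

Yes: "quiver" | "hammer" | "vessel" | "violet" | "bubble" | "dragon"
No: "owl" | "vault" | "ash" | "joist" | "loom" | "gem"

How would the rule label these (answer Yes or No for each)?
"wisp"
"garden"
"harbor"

No, Yes, Yes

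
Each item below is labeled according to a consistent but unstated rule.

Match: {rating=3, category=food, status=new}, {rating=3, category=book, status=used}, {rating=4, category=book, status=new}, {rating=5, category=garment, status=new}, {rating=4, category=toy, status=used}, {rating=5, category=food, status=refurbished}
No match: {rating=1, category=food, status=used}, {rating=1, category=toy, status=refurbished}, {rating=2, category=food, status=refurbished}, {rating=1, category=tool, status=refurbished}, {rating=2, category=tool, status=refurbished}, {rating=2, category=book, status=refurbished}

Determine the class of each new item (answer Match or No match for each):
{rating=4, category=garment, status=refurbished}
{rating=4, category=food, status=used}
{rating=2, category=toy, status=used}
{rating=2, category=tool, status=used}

Match, Match, No match, No match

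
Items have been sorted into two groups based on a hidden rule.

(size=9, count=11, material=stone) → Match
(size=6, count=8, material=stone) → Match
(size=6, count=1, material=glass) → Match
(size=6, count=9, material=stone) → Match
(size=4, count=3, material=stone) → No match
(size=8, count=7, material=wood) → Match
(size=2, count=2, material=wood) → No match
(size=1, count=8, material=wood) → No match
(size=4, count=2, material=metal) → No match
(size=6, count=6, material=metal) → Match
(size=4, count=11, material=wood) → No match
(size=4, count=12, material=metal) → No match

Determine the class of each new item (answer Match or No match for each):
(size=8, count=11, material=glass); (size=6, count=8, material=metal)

A rule that fits every label: size ≥ 6 — true of each 'Match' example, false of each 'No match' one.

Match, Match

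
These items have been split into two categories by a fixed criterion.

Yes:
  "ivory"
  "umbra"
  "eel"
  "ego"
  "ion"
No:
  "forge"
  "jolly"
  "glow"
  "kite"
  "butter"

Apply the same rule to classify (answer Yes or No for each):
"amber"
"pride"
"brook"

Checking candidate rules against both groups, what survives is: starts with a vowel.
Yes: "amber", since starts with 'a'. No: "pride", since starts with 'p'. No: "brook", since starts with 'b'.

Yes, No, No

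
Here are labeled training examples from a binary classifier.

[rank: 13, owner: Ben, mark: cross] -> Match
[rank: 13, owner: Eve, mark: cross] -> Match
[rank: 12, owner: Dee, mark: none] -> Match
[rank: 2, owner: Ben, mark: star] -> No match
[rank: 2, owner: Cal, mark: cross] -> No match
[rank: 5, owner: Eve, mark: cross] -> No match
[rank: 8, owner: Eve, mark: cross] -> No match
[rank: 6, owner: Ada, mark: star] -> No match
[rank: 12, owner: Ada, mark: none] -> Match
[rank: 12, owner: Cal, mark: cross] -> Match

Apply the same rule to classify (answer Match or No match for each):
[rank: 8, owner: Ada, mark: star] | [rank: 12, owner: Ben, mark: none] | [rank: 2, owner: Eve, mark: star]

No match, Match, No match

All 'Match' examples share one property — rank ≥ 12 — and every 'No match' example lacks it.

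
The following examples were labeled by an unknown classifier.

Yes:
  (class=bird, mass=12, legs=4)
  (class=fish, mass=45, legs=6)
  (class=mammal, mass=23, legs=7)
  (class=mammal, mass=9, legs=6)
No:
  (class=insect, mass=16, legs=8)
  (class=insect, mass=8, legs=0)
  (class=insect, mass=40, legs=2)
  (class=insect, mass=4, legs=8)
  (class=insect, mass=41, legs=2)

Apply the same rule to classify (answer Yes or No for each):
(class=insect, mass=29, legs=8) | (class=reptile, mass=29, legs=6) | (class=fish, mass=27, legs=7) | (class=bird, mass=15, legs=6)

All 'Yes' examples share one property — class is not insect — and every 'No' example lacks it.
(class=insect, mass=29, legs=8) → class is insect → No.
(class=reptile, mass=29, legs=6) → class is reptile → Yes.
(class=fish, mass=27, legs=7) → class is fish → Yes.
(class=bird, mass=15, legs=6) → class is bird → Yes.

No, Yes, Yes, Yes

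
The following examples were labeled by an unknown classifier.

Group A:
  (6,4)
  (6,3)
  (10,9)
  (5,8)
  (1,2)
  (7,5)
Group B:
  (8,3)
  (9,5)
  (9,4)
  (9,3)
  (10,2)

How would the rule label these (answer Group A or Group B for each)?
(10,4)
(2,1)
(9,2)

Group B, Group A, Group B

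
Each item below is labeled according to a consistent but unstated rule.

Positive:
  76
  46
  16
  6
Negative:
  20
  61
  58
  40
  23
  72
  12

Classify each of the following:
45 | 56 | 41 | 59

The simplest hypothesis consistent with all the labels is: ends in digit 6.
45: last digit 5, fails the rule → Negative.
56: last digit 6, has this property → Positive.
41: last digit 1, fails the rule → Negative.
59: last digit 9, fails the rule → Negative.

Negative, Positive, Negative, Negative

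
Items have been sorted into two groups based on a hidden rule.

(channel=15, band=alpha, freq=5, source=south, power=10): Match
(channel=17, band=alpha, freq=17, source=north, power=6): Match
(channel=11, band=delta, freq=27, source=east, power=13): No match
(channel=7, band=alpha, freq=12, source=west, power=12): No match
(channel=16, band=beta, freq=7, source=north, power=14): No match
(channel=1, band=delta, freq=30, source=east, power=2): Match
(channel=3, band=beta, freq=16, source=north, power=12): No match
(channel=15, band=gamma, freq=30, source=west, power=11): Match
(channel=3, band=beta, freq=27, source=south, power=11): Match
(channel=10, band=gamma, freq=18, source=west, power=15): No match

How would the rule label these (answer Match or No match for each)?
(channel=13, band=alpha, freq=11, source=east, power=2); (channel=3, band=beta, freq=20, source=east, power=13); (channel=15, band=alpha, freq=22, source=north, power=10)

Match, No match, Match

The rule appears to be: power ≤ 11.
Match: (channel=13, band=alpha, freq=11, source=east, power=2), since power = 2.
No match: (channel=3, band=beta, freq=20, source=east, power=13), since power = 13.
Match: (channel=15, band=alpha, freq=22, source=north, power=10), since power = 10.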